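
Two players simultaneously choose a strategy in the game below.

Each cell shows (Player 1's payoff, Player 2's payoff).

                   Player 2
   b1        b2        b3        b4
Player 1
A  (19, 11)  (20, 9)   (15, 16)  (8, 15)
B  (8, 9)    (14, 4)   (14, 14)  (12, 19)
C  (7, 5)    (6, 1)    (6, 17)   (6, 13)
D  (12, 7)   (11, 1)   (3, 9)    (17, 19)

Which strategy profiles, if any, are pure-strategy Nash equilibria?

Player 1 against b1: payoffs 19, 8, 7, 12 → best response A.
Player 1 against b2: payoffs 20, 14, 6, 11 → best response A.
Player 1 against b3: payoffs 15, 14, 6, 3 → best response A.
Player 1 against b4: payoffs 8, 12, 6, 17 → best response D.
Player 2 against A: payoffs 11, 9, 16, 15 → best response b3.
Player 2 against B: payoffs 9, 4, 14, 19 → best response b4.
Player 2 against C: payoffs 5, 1, 17, 13 → best response b3.
Player 2 against D: payoffs 7, 1, 9, 19 → best response b4.
Mutual best responses: (A, b3); (D, b4).

The pure Nash equilibria are (A, b3) and (D, b4).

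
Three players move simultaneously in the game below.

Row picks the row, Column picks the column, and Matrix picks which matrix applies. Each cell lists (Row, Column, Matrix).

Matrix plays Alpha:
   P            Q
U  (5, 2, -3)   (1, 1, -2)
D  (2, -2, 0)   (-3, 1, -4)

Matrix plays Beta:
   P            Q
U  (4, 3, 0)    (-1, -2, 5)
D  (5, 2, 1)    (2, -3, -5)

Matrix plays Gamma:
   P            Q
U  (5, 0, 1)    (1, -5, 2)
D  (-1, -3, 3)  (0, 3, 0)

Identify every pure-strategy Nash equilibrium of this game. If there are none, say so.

The unique pure-strategy Nash equilibrium is (U, P, Gamma).

Row against (P, Alpha): payoffs 5, 2 → best response U.
Row against (P, Beta): payoffs 4, 5 → best response D.
Row against (P, Gamma): payoffs 5, -1 → best response U.
Row against (Q, Alpha): payoffs 1, -3 → best response U.
Row against (Q, Beta): payoffs -1, 2 → best response D.
Row against (Q, Gamma): payoffs 1, 0 → best response U.
Column against (U, Alpha): payoffs 2, 1 → best response P.
Column against (U, Beta): payoffs 3, -2 → best response P.
Column against (U, Gamma): payoffs 0, -5 → best response P.
Column against (D, Alpha): payoffs -2, 1 → best response Q.
Column against (D, Beta): payoffs 2, -3 → best response P.
Column against (D, Gamma): payoffs -3, 3 → best response Q.
Matrix against (U, P): payoffs -3, 0, 1 → best response Gamma.
Matrix against (U, Q): payoffs -2, 5, 2 → best response Beta.
Matrix against (D, P): payoffs 0, 1, 3 → best response Gamma.
Matrix against (D, Q): payoffs -4, -5, 0 → best response Gamma.
Mutual best responses: (U, P, Gamma).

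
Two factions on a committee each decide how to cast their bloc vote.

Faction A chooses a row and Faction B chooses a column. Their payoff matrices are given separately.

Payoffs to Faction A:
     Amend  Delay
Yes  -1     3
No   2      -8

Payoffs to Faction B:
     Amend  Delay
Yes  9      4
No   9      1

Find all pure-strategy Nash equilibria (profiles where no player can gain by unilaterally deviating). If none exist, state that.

Pure NE: (No, Amend)

Faction A against Amend: payoffs -1, 2 → best response No.
Faction A against Delay: payoffs 3, -8 → best response Yes.
Faction B against Yes: payoffs 9, 4 → best response Amend.
Faction B against No: payoffs 9, 1 → best response Amend.
Mutual best responses: (No, Amend).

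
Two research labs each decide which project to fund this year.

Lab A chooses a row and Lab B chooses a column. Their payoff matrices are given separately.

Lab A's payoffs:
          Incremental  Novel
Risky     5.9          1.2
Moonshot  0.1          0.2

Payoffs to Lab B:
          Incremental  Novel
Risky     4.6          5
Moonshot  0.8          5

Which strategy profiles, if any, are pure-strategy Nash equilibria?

The unique pure-strategy Nash equilibrium is (Risky, Novel).

For each strategy profile, look for a profitable unilateral deviation.
(Risky, Incremental): Lab B can switch to Novel (4.6 → 5). Not NE.
(Risky, Novel): Lab A gets 1.2, best alternative 0.2; Lab B gets 5, best alternative 4.6. No profitable deviation — NE.
(Moonshot, Incremental): Lab A can switch to Risky (0.1 → 5.9). Not NE.
(Moonshot, Novel): Lab A can switch to Risky (0.2 → 1.2). Not NE.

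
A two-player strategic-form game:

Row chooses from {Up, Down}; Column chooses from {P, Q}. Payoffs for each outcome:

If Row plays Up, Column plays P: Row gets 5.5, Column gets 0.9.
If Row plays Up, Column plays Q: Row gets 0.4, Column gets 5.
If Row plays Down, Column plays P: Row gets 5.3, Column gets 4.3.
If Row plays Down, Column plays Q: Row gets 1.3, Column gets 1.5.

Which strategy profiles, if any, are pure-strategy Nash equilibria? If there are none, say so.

No pure-strategy Nash equilibrium.

Row against P: payoffs 5.5, 5.3 → best response Up.
Row against Q: payoffs 0.4, 1.3 → best response Down.
Column against Up: payoffs 0.9, 5 → best response Q.
Column against Down: payoffs 4.3, 1.5 → best response P.
No profile is a mutual best response for all players.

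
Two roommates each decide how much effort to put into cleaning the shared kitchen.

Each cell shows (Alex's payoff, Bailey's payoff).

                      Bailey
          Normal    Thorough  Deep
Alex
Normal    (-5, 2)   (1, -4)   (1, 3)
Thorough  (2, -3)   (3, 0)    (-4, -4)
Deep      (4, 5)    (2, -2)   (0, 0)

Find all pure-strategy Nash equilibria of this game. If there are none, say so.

For each strategy profile, look for a profitable unilateral deviation.
(Normal, Normal): Alex can switch to Thorough (-5 → 2). Not NE.
(Normal, Thorough): Alex can switch to Thorough (1 → 3). Not NE.
(Normal, Deep): Alex gets 1, best alternative 0; Bailey gets 3, best alternative 2. No profitable deviation — NE.
(Thorough, Normal): Alex can switch to Deep (2 → 4). Not NE.
(Thorough, Thorough): Alex gets 3, best alternative 2; Bailey gets 0, best alternative -3. No profitable deviation — NE.
(Thorough, Deep): Alex can switch to Normal (-4 → 1). Not NE.
(Deep, Normal): Alex gets 4, best alternative 2; Bailey gets 5, best alternative 0. No profitable deviation — NE.
(Deep, Thorough): Alex can switch to Thorough (2 → 3). Not NE.
(Deep, Deep): Alex can switch to Normal (0 → 1). Not NE.

(Normal, Deep) and (Thorough, Thorough) and (Deep, Normal)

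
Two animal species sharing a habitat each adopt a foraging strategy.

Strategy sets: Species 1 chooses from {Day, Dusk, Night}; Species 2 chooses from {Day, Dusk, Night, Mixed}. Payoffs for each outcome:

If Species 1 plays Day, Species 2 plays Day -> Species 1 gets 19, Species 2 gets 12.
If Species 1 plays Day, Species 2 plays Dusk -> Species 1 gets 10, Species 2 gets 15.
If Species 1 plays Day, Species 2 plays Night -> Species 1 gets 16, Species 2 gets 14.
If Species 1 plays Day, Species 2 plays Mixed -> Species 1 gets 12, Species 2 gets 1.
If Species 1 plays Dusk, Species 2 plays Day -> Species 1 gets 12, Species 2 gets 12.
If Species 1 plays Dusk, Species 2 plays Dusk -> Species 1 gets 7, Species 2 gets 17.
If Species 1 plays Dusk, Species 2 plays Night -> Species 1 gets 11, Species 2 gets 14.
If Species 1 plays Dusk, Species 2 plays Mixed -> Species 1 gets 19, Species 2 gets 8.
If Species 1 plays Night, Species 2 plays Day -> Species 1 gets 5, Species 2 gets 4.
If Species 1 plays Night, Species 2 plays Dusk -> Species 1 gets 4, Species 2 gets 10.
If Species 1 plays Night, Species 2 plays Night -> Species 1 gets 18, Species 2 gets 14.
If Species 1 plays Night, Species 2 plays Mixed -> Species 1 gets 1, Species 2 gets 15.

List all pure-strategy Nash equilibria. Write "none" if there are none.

(Day, Dusk)

Mark each player's best response to every combination of opponents' strategies; a profile where every player is best-responding is a pure Nash equilibrium.
Species 1 against Day: payoffs 19, 12, 5 → best response Day.
Species 1 against Dusk: payoffs 10, 7, 4 → best response Day.
Species 1 against Night: payoffs 16, 11, 18 → best response Night.
Species 1 against Mixed: payoffs 12, 19, 1 → best response Dusk.
Species 2 against Day: payoffs 12, 15, 14, 1 → best response Dusk.
Species 2 against Dusk: payoffs 12, 17, 14, 8 → best response Dusk.
Species 2 against Night: payoffs 4, 10, 14, 15 → best response Mixed.
Mutual best responses: (Day, Dusk).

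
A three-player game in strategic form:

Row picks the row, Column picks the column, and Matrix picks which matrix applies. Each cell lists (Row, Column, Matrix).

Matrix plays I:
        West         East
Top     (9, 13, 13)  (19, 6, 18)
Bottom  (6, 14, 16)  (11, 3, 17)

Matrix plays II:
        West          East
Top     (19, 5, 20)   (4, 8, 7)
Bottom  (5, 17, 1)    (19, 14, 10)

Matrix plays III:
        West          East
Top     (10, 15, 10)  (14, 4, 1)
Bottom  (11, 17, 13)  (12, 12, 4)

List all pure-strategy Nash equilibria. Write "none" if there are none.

This game has no pure Nash equilibrium.

Mark each player's best response to every combination of opponents' strategies; a profile where every player is best-responding is a pure Nash equilibrium.
Row against (West, I): payoffs 9, 6 → best response Top.
Row against (West, II): payoffs 19, 5 → best response Top.
Row against (West, III): payoffs 10, 11 → best response Bottom.
Row against (East, I): payoffs 19, 11 → best response Top.
Row against (East, II): payoffs 4, 19 → best response Bottom.
Row against (East, III): payoffs 14, 12 → best response Top.
Column against (Top, I): payoffs 13, 6 → best response West.
Column against (Top, II): payoffs 5, 8 → best response East.
Column against (Top, III): payoffs 15, 4 → best response West.
Column against (Bottom, I): payoffs 14, 3 → best response West.
Column against (Bottom, II): payoffs 17, 14 → best response West.
Column against (Bottom, III): payoffs 17, 12 → best response West.
Matrix against (Top, West): payoffs 13, 20, 10 → best response II.
Matrix against (Top, East): payoffs 18, 7, 1 → best response I.
Matrix against (Bottom, West): payoffs 16, 1, 13 → best response I.
Matrix against (Bottom, East): payoffs 17, 10, 4 → best response I.
No profile is a mutual best response for all players.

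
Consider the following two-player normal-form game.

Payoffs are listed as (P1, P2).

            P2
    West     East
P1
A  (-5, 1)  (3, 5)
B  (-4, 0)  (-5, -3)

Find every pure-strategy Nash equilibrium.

P1 against West: payoffs -5, -4 → best response B.
P1 against East: payoffs 3, -5 → best response A.
P2 against A: payoffs 1, 5 → best response East.
P2 against B: payoffs 0, -3 → best response West.
Mutual best responses: (A, East); (B, West).

(A, East), (B, West)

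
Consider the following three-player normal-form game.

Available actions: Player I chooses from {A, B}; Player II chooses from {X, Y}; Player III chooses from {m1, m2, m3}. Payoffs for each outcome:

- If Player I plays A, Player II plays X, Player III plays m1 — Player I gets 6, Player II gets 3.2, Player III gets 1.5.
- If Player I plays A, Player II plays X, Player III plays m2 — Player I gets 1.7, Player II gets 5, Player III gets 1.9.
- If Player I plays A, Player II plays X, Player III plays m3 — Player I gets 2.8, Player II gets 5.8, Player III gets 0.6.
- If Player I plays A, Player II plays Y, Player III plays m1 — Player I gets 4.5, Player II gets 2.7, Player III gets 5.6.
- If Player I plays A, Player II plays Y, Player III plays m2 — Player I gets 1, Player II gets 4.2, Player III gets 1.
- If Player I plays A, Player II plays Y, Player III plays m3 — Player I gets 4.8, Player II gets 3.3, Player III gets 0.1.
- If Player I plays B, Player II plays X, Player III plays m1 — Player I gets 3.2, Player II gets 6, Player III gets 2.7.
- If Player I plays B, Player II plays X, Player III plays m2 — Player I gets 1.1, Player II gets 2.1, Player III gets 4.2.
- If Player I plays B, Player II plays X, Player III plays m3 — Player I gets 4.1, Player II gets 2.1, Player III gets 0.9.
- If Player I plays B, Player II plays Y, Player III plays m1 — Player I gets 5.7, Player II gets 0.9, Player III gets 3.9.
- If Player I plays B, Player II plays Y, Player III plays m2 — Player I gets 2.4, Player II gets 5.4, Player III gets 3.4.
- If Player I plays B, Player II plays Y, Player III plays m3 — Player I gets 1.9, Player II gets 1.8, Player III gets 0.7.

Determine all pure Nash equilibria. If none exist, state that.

Pure NE: (A, X, m2)

Player I against (X, m1): payoffs 6, 3.2 → best response A.
Player I against (X, m2): payoffs 1.7, 1.1 → best response A.
Player I against (X, m3): payoffs 2.8, 4.1 → best response B.
Player I against (Y, m1): payoffs 4.5, 5.7 → best response B.
Player I against (Y, m2): payoffs 1, 2.4 → best response B.
Player I against (Y, m3): payoffs 4.8, 1.9 → best response A.
Player II against (A, m1): payoffs 3.2, 2.7 → best response X.
Player II against (A, m2): payoffs 5, 4.2 → best response X.
Player II against (A, m3): payoffs 5.8, 3.3 → best response X.
Player II against (B, m1): payoffs 6, 0.9 → best response X.
Player II against (B, m2): payoffs 2.1, 5.4 → best response Y.
Player II against (B, m3): payoffs 2.1, 1.8 → best response X.
Player III against (A, X): payoffs 1.5, 1.9, 0.6 → best response m2.
Player III against (A, Y): payoffs 5.6, 1, 0.1 → best response m1.
Player III against (B, X): payoffs 2.7, 4.2, 0.9 → best response m2.
Player III against (B, Y): payoffs 3.9, 3.4, 0.7 → best response m1.
Mutual best responses: (A, X, m2).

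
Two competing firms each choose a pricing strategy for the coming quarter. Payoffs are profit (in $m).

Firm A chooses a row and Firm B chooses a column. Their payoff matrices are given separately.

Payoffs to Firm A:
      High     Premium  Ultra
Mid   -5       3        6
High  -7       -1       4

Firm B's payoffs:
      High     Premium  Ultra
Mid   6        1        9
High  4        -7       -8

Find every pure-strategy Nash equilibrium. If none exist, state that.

(Mid, High): Firm B can switch to Ultra (6 → 9). Not NE.
(Mid, Premium): Firm B can switch to High (1 → 6). Not NE.
(Mid, Ultra): Firm A gets 6, best alternative 4; Firm B gets 9, best alternative 6. No profitable deviation — NE.
(High, High): Firm A can switch to Mid (-7 → -5). Not NE.
(High, Premium): Firm A can switch to Mid (-1 → 3). Not NE.
(High, Ultra): Firm A can switch to Mid (4 → 6). Not NE.

The unique pure-strategy Nash equilibrium is (Mid, Ultra).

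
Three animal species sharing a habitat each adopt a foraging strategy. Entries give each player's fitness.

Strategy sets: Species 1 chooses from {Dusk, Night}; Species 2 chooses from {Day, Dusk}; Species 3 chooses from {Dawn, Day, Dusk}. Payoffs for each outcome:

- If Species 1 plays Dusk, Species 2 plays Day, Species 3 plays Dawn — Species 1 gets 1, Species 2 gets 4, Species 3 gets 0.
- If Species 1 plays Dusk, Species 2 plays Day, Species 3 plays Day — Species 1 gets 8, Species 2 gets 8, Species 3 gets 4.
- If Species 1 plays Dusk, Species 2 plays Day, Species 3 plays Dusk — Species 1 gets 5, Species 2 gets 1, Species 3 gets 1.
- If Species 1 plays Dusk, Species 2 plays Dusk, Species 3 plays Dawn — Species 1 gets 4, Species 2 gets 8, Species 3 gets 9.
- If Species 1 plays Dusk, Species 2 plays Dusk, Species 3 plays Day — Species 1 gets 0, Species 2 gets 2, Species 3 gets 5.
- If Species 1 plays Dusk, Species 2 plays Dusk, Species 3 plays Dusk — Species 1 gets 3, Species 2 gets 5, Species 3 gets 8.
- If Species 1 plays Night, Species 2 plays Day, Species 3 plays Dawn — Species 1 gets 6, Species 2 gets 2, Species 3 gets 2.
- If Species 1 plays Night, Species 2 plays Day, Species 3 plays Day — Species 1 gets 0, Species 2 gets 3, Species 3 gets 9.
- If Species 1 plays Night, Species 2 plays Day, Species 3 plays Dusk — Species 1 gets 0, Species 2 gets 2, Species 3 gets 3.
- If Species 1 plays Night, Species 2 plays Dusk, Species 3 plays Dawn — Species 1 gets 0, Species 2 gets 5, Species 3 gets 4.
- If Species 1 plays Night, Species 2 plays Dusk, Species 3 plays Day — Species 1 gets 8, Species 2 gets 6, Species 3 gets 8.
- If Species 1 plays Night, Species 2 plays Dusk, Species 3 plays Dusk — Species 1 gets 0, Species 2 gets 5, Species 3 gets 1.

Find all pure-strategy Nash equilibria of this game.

Species 1 against (Day, Dawn): payoffs 1, 6 → best response Night.
Species 1 against (Day, Day): payoffs 8, 0 → best response Dusk.
Species 1 against (Day, Dusk): payoffs 5, 0 → best response Dusk.
Species 1 against (Dusk, Dawn): payoffs 4, 0 → best response Dusk.
Species 1 against (Dusk, Day): payoffs 0, 8 → best response Night.
Species 1 against (Dusk, Dusk): payoffs 3, 0 → best response Dusk.
Species 2 against (Dusk, Dawn): payoffs 4, 8 → best response Dusk.
Species 2 against (Dusk, Day): payoffs 8, 2 → best response Day.
Species 2 against (Dusk, Dusk): payoffs 1, 5 → best response Dusk.
Species 2 against (Night, Dawn): payoffs 2, 5 → best response Dusk.
Species 2 against (Night, Day): payoffs 3, 6 → best response Dusk.
Species 2 against (Night, Dusk): payoffs 2, 5 → best response Dusk.
Species 3 against (Dusk, Day): payoffs 0, 4, 1 → best response Day.
Species 3 against (Dusk, Dusk): payoffs 9, 5, 8 → best response Dawn.
Species 3 against (Night, Day): payoffs 2, 9, 3 → best response Day.
Species 3 against (Night, Dusk): payoffs 4, 8, 1 → best response Day.
Mutual best responses: (Dusk, Day, Day); (Dusk, Dusk, Dawn); (Night, Dusk, Day).

The pure Nash equilibria are (Dusk, Day, Day), (Dusk, Dusk, Dawn), (Night, Dusk, Day).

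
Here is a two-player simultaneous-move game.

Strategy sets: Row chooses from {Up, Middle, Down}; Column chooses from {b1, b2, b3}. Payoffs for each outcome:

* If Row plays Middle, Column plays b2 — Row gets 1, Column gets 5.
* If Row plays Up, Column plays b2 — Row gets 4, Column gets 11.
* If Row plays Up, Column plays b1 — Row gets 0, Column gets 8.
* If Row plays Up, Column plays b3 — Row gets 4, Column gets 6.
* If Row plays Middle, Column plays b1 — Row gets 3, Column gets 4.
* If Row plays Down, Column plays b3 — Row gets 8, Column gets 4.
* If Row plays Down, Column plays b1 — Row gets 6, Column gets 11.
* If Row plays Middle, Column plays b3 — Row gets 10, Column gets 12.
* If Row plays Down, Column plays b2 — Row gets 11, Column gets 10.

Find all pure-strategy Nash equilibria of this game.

(Up, b1): Row can switch to Middle (0 → 3). Not NE.
(Up, b2): Row can switch to Down (4 → 11). Not NE.
(Up, b3): Row can switch to Middle (4 → 10). Not NE.
(Middle, b1): Row can switch to Down (3 → 6). Not NE.
(Middle, b2): Row can switch to Up (1 → 4). Not NE.
(Middle, b3): Row gets 10, best alternative 8; Column gets 12, best alternative 5. No profitable deviation — NE.
(Down, b1): Row gets 6, best alternative 3; Column gets 11, best alternative 10. No profitable deviation — NE.
(Down, b2): Column can switch to b1 (10 → 11). Not NE.
(Down, b3): Row can switch to Middle (8 → 10). Not NE.

(Middle, b3) and (Down, b1)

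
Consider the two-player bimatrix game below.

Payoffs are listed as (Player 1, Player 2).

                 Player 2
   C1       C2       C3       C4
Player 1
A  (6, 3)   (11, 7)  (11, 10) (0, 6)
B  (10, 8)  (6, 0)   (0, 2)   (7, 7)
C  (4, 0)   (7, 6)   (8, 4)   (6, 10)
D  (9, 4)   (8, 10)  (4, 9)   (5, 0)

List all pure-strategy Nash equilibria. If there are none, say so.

For each strategy profile, look for a profitable unilateral deviation.
(A, C1): Player 1 can switch to B (6 → 10). Not NE.
(A, C2): Player 2 can switch to C3 (7 → 10). Not NE.
(A, C3): Player 1 gets 11, best alternative 8; Player 2 gets 10, best alternative 7. No profitable deviation — NE.
(A, C4): Player 1 can switch to B (0 → 7). Not NE.
(B, C1): Player 1 gets 10, best alternative 9; Player 2 gets 8, best alternative 7. No profitable deviation — NE.
(B, C2): Player 1 can switch to A (6 → 11). Not NE.
(B, C3): Player 1 can switch to A (0 → 11). Not NE.
(B, C4): Player 2 can switch to C1 (7 → 8). Not NE.
(C, C1): Player 1 can switch to A (4 → 6). Not NE.
(C, C2): Player 1 can switch to A (7 → 11). Not NE.
(The remaining 6 profiles each have a profitable deviation by the same check.)

The pure Nash equilibria are (A, C3), (B, C1).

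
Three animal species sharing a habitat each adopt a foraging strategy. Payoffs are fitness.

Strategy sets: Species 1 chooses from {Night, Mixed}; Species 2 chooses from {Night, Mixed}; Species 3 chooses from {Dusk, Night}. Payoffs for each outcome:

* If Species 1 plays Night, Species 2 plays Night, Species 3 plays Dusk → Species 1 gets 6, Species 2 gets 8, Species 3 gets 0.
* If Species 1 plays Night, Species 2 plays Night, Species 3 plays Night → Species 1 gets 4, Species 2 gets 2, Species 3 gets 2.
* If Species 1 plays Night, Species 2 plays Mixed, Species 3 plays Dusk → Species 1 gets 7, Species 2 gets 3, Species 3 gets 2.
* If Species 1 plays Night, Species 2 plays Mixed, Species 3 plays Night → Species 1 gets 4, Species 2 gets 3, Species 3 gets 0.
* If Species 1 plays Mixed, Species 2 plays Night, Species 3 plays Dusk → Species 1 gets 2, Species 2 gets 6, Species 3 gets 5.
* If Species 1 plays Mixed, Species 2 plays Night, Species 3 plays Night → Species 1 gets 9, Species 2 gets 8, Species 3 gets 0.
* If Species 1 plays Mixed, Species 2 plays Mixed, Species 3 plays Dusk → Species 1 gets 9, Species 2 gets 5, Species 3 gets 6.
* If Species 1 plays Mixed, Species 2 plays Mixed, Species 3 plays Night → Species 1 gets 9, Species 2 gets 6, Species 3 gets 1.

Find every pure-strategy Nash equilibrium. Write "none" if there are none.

Check each profile: it is a Nash equilibrium iff no player can strictly gain by switching unilaterally.
(Night, Night, Dusk): Species 3 can switch to Night (0 → 2). Not NE.
(Night, Night, Night): Species 1 can switch to Mixed (4 → 9). Not NE.
(Night, Mixed, Dusk): Species 1 can switch to Mixed (7 → 9). Not NE.
(Night, Mixed, Night): Species 1 can switch to Mixed (4 → 9). Not NE.
(Mixed, Night, Dusk): Species 1 can switch to Night (2 → 6). Not NE.
(Mixed, Night, Night): Species 3 can switch to Dusk (0 → 5). Not NE.
(The remaining 2 profiles each have a profitable deviation by the same check.)

This game has no pure Nash equilibrium.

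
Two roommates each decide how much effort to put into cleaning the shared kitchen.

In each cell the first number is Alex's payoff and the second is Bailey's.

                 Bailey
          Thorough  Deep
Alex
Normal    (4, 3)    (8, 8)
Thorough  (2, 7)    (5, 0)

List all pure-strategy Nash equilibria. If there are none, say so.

Pure NE: (Normal, Deep)

(Normal, Thorough): Bailey can switch to Deep (3 → 8). Not NE.
(Normal, Deep): Alex gets 8, best alternative 5; Bailey gets 8, best alternative 3. No profitable deviation — NE.
(Thorough, Thorough): Alex can switch to Normal (2 → 4). Not NE.
(Thorough, Deep): Alex can switch to Normal (5 → 8). Not NE.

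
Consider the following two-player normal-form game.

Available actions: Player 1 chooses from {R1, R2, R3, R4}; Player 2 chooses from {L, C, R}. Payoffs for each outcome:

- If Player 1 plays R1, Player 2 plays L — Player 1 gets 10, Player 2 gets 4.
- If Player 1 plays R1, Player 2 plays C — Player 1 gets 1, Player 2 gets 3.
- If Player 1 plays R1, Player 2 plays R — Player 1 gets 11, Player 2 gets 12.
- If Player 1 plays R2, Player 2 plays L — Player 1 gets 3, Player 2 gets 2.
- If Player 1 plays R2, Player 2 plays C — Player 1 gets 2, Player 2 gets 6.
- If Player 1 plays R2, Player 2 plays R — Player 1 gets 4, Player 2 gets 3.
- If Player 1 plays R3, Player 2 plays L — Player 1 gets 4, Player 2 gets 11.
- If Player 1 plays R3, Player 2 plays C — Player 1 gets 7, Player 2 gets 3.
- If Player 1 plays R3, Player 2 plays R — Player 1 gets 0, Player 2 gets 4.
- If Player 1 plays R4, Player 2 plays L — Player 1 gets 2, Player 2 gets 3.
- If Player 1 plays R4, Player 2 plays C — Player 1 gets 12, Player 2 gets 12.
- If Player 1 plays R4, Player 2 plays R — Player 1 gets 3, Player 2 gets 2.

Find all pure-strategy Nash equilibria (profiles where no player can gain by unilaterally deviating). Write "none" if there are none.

The pure Nash equilibria are (R1, R); (R4, C).

Player 1 against L: payoffs 10, 3, 4, 2 → best response R1.
Player 1 against C: payoffs 1, 2, 7, 12 → best response R4.
Player 1 against R: payoffs 11, 4, 0, 3 → best response R1.
Player 2 against R1: payoffs 4, 3, 12 → best response R.
Player 2 against R2: payoffs 2, 6, 3 → best response C.
Player 2 against R3: payoffs 11, 3, 4 → best response L.
Player 2 against R4: payoffs 3, 12, 2 → best response C.
Mutual best responses: (R1, R); (R4, C).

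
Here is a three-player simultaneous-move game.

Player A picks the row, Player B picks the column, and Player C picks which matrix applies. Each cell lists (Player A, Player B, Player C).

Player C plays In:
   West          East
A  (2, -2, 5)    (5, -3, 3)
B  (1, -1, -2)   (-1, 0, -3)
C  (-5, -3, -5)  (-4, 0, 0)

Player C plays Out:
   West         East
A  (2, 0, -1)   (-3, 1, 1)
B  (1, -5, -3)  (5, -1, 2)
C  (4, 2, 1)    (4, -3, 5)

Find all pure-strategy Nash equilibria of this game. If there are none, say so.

The pure Nash equilibria are (A, West, In), (B, East, Out), (C, West, Out).

Player A against (West, In): payoffs 2, 1, -5 → best response A.
Player A against (West, Out): payoffs 2, 1, 4 → best response C.
Player A against (East, In): payoffs 5, -1, -4 → best response A.
Player A against (East, Out): payoffs -3, 5, 4 → best response B.
Player B against (A, In): payoffs -2, -3 → best response West.
Player B against (A, Out): payoffs 0, 1 → best response East.
Player B against (B, In): payoffs -1, 0 → best response East.
Player B against (B, Out): payoffs -5, -1 → best response East.
Player B against (C, In): payoffs -3, 0 → best response East.
Player B against (C, Out): payoffs 2, -3 → best response West.
Player C against (A, West): payoffs 5, -1 → best response In.
Player C against (A, East): payoffs 3, 1 → best response In.
Player C against (B, West): payoffs -2, -3 → best response In.
Player C against (B, East): payoffs -3, 2 → best response Out.
Player C against (C, West): payoffs -5, 1 → best response Out.
Player C against (C, East): payoffs 0, 5 → best response Out.
Mutual best responses: (A, West, In); (B, East, Out); (C, West, Out).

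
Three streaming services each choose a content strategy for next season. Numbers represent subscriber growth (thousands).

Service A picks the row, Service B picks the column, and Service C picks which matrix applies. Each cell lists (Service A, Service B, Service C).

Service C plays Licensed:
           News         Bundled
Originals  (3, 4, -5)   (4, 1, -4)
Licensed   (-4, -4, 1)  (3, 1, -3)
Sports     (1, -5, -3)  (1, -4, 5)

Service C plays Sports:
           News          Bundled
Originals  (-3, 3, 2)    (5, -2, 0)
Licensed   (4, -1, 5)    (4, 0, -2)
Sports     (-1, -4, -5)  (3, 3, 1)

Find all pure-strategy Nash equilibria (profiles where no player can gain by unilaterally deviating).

Mark each player's best response to every combination of opponents' strategies; a profile where every player is best-responding is a pure Nash equilibrium.
Service A against (News, Licensed): payoffs 3, -4, 1 → best response Originals.
Service A against (News, Sports): payoffs -3, 4, -1 → best response Licensed.
Service A against (Bundled, Licensed): payoffs 4, 3, 1 → best response Originals.
Service A against (Bundled, Sports): payoffs 5, 4, 3 → best response Originals.
Service B against (Originals, Licensed): payoffs 4, 1 → best response News.
Service B against (Originals, Sports): payoffs 3, -2 → best response News.
Service B against (Licensed, Licensed): payoffs -4, 1 → best response Bundled.
Service B against (Licensed, Sports): payoffs -1, 0 → best response Bundled.
Service B against (Sports, Licensed): payoffs -5, -4 → best response Bundled.
Service B against (Sports, Sports): payoffs -4, 3 → best response Bundled.
Service C against (Originals, News): payoffs -5, 2 → best response Sports.
Service C against (Originals, Bundled): payoffs -4, 0 → best response Sports.
Service C against (Licensed, News): payoffs 1, 5 → best response Sports.
Service C against (Licensed, Bundled): payoffs -3, -2 → best response Sports.
Service C against (Sports, News): payoffs -3, -5 → best response Licensed.
Service C against (Sports, Bundled): payoffs 5, 1 → best response Licensed.
No profile is a mutual best response for all players.

This game has no pure Nash equilibrium.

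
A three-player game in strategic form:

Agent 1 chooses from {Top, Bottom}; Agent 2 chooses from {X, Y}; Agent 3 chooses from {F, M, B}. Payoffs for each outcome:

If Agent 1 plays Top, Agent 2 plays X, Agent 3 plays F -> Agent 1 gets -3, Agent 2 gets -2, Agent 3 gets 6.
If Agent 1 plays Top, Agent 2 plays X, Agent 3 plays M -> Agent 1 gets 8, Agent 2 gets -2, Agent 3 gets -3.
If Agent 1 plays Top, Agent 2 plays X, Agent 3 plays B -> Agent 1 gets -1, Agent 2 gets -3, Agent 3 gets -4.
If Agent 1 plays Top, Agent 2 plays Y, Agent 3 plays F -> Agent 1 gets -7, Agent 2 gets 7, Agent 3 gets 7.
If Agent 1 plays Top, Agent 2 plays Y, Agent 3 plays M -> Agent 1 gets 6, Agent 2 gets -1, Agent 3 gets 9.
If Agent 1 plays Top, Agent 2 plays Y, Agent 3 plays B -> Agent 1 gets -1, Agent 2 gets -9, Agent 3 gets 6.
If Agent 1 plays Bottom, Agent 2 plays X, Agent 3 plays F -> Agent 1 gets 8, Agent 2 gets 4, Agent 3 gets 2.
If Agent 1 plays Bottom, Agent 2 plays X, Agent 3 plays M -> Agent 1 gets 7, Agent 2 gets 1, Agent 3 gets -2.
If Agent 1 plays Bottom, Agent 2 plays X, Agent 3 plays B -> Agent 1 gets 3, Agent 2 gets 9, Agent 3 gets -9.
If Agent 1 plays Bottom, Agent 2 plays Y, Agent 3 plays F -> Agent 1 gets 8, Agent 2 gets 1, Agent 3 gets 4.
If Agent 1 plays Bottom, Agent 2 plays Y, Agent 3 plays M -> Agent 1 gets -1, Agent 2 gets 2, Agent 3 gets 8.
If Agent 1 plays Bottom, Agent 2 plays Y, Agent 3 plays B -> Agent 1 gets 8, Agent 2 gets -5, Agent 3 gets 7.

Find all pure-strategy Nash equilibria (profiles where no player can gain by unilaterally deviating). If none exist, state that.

Pure-strategy Nash equilibria: (Top, Y, M); (Bottom, X, F)

Mark each player's best response to every combination of opponents' strategies; a profile where every player is best-responding is a pure Nash equilibrium.
Agent 1 against (X, F): payoffs -3, 8 → best response Bottom.
Agent 1 against (X, M): payoffs 8, 7 → best response Top.
Agent 1 against (X, B): payoffs -1, 3 → best response Bottom.
Agent 1 against (Y, F): payoffs -7, 8 → best response Bottom.
Agent 1 against (Y, M): payoffs 6, -1 → best response Top.
Agent 1 against (Y, B): payoffs -1, 8 → best response Bottom.
Agent 2 against (Top, F): payoffs -2, 7 → best response Y.
Agent 2 against (Top, M): payoffs -2, -1 → best response Y.
Agent 2 against (Top, B): payoffs -3, -9 → best response X.
Agent 2 against (Bottom, F): payoffs 4, 1 → best response X.
Agent 2 against (Bottom, M): payoffs 1, 2 → best response Y.
Agent 2 against (Bottom, B): payoffs 9, -5 → best response X.
Agent 3 against (Top, X): payoffs 6, -3, -4 → best response F.
Agent 3 against (Top, Y): payoffs 7, 9, 6 → best response M.
Agent 3 against (Bottom, X): payoffs 2, -2, -9 → best response F.
Agent 3 against (Bottom, Y): payoffs 4, 8, 7 → best response M.
Mutual best responses: (Top, Y, M); (Bottom, X, F).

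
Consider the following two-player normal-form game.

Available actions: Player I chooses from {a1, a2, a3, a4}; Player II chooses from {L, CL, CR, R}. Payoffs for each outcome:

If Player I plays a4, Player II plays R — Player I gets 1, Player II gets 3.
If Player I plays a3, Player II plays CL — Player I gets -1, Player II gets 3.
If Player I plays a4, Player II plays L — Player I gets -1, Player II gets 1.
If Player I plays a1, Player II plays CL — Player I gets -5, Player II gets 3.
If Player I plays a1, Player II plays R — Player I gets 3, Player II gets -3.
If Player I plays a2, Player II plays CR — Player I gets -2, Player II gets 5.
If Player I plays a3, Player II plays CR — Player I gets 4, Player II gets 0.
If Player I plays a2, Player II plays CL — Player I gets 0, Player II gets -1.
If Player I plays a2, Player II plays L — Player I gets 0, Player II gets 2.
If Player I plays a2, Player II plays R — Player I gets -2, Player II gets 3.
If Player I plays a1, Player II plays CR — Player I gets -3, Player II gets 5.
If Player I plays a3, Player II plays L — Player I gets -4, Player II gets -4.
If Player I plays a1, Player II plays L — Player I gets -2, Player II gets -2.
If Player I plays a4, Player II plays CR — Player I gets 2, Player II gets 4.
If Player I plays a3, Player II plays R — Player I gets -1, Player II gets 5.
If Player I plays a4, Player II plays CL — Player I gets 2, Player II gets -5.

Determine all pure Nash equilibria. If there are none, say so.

Player I against L: payoffs -2, 0, -4, -1 → best response a2.
Player I against CL: payoffs -5, 0, -1, 2 → best response a4.
Player I against CR: payoffs -3, -2, 4, 2 → best response a3.
Player I against R: payoffs 3, -2, -1, 1 → best response a1.
Player II against a1: payoffs -2, 3, 5, -3 → best response CR.
Player II against a2: payoffs 2, -1, 5, 3 → best response CR.
Player II against a3: payoffs -4, 3, 0, 5 → best response R.
Player II against a4: payoffs 1, -5, 4, 3 → best response CR.
No profile is a mutual best response for all players.

No pure-strategy Nash equilibrium.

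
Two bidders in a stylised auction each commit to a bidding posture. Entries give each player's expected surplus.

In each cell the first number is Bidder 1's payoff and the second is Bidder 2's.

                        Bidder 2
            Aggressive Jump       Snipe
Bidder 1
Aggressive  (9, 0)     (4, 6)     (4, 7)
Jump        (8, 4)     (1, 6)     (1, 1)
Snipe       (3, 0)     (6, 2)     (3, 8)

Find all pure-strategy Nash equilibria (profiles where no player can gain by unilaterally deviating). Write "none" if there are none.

Pure NE: (Aggressive, Snipe)

(Aggressive, Aggressive): Bidder 2 can switch to Jump (0 → 6). Not NE.
(Aggressive, Jump): Bidder 1 can switch to Snipe (4 → 6). Not NE.
(Aggressive, Snipe): Bidder 1 gets 4, best alternative 3; Bidder 2 gets 7, best alternative 6. No profitable deviation — NE.
(Jump, Aggressive): Bidder 1 can switch to Aggressive (8 → 9). Not NE.
(Jump, Jump): Bidder 1 can switch to Aggressive (1 → 4). Not NE.
(Jump, Snipe): Bidder 1 can switch to Aggressive (1 → 4). Not NE.
(Snipe, Aggressive): Bidder 1 can switch to Aggressive (3 → 9). Not NE.
(Snipe, Jump): Bidder 2 can switch to Snipe (2 → 8). Not NE.
(Snipe, Snipe): Bidder 1 can switch to Aggressive (3 → 4). Not NE.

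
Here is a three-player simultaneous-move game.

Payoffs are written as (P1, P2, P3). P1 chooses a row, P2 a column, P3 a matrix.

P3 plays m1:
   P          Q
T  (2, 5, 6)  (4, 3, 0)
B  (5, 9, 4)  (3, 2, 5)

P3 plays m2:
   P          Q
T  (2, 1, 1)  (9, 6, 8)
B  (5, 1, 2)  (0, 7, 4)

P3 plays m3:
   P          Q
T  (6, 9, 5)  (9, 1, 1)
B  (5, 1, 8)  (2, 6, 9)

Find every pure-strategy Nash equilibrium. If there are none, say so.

(T, Q, m2)

Check each profile: it is a Nash equilibrium iff no player can strictly gain by switching unilaterally.
(T, P, m1): P1 can switch to B (2 → 5). Not NE.
(T, P, m2): P1 can switch to B (2 → 5). Not NE.
(T, P, m3): P3 can switch to m1 (5 → 6). Not NE.
(T, Q, m1): P2 can switch to P (3 → 5). Not NE.
(T, Q, m2): P1 gets 9, best alternative 0; P2 gets 6, best alternative 1; P3 gets 8, best alternative 1. No profitable deviation — NE.
(T, Q, m3): P2 can switch to P (1 → 9). Not NE.
(B, P, m1): P3 can switch to m3 (4 → 8). Not NE.
(The remaining 5 profiles each have a profitable deviation by the same check.)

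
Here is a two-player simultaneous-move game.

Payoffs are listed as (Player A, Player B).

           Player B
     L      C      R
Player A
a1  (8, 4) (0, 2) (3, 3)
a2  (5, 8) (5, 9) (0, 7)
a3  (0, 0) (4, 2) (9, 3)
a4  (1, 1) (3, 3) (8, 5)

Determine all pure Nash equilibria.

Player A against L: payoffs 8, 5, 0, 1 → best response a1.
Player A against C: payoffs 0, 5, 4, 3 → best response a2.
Player A against R: payoffs 3, 0, 9, 8 → best response a3.
Player B against a1: payoffs 4, 2, 3 → best response L.
Player B against a2: payoffs 8, 9, 7 → best response C.
Player B against a3: payoffs 0, 2, 3 → best response R.
Player B against a4: payoffs 1, 3, 5 → best response R.
Mutual best responses: (a1, L); (a2, C); (a3, R).

(a1, L); (a2, C); (a3, R)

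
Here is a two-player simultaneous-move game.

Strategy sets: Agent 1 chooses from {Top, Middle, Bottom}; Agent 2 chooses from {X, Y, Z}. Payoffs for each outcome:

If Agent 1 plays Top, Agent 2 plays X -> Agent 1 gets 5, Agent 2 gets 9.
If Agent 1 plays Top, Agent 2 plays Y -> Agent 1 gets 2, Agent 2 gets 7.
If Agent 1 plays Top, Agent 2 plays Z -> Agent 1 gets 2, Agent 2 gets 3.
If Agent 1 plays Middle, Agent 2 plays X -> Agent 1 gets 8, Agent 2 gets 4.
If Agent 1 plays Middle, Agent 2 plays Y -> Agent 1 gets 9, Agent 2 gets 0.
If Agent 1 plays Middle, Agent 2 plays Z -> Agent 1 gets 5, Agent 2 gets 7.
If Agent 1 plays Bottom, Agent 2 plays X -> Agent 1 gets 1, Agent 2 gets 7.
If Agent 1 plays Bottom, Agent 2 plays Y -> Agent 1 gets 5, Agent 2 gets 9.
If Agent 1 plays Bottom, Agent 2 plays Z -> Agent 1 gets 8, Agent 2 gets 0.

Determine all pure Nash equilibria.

none

(Top, X): Agent 1 can switch to Middle (5 → 8). Not NE.
(Top, Y): Agent 1 can switch to Middle (2 → 9). Not NE.
(Top, Z): Agent 1 can switch to Middle (2 → 5). Not NE.
(Middle, X): Agent 2 can switch to Z (4 → 7). Not NE.
(Middle, Y): Agent 2 can switch to X (0 → 4). Not NE.
(Middle, Z): Agent 1 can switch to Bottom (5 → 8). Not NE.
(Bottom, X): Agent 1 can switch to Top (1 → 5). Not NE.
(Bottom, Y): Agent 1 can switch to Middle (5 → 9). Not NE.
(Bottom, Z): Agent 2 can switch to X (0 → 7). Not NE.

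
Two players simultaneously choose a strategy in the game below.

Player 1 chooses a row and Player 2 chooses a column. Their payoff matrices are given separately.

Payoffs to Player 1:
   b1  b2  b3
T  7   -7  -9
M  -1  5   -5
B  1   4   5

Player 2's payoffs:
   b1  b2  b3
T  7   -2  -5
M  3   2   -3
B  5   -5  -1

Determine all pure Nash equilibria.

For each player, find the best response to each opponent profile; mutual best responses are the pure NE.
Player 1 against b1: payoffs 7, -1, 1 → best response T.
Player 1 against b2: payoffs -7, 5, 4 → best response M.
Player 1 against b3: payoffs -9, -5, 5 → best response B.
Player 2 against T: payoffs 7, -2, -5 → best response b1.
Player 2 against M: payoffs 3, 2, -3 → best response b1.
Player 2 against B: payoffs 5, -5, -1 → best response b1.
Mutual best responses: (T, b1).

Pure NE: (T, b1)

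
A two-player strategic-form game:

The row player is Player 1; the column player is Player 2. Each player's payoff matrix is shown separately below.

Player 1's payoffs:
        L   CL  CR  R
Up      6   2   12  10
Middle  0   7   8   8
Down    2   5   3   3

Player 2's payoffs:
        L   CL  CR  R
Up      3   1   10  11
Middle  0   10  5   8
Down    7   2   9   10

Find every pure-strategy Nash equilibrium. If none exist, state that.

Player 1 against L: payoffs 6, 0, 2 → best response Up.
Player 1 against CL: payoffs 2, 7, 5 → best response Middle.
Player 1 against CR: payoffs 12, 8, 3 → best response Up.
Player 1 against R: payoffs 10, 8, 3 → best response Up.
Player 2 against Up: payoffs 3, 1, 10, 11 → best response R.
Player 2 against Middle: payoffs 0, 10, 5, 8 → best response CL.
Player 2 against Down: payoffs 7, 2, 9, 10 → best response R.
Mutual best responses: (Up, R); (Middle, CL).

The pure Nash equilibria are (Up, R), (Middle, CL).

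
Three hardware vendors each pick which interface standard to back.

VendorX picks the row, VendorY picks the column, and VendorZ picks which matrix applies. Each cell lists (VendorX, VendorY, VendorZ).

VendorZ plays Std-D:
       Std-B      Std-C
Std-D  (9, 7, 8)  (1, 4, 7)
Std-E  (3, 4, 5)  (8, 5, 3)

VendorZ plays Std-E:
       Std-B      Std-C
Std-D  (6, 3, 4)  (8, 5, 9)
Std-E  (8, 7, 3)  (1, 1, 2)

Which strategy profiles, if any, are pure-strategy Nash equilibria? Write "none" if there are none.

VendorX against (Std-B, Std-D): payoffs 9, 3 → best response Std-D.
VendorX against (Std-B, Std-E): payoffs 6, 8 → best response Std-E.
VendorX against (Std-C, Std-D): payoffs 1, 8 → best response Std-E.
VendorX against (Std-C, Std-E): payoffs 8, 1 → best response Std-D.
VendorY against (Std-D, Std-D): payoffs 7, 4 → best response Std-B.
VendorY against (Std-D, Std-E): payoffs 3, 5 → best response Std-C.
VendorY against (Std-E, Std-D): payoffs 4, 5 → best response Std-C.
VendorY against (Std-E, Std-E): payoffs 7, 1 → best response Std-B.
VendorZ against (Std-D, Std-B): payoffs 8, 4 → best response Std-D.
VendorZ against (Std-D, Std-C): payoffs 7, 9 → best response Std-E.
VendorZ against (Std-E, Std-B): payoffs 5, 3 → best response Std-D.
VendorZ against (Std-E, Std-C): payoffs 3, 2 → best response Std-D.
Mutual best responses: (Std-D, Std-B, Std-D); (Std-D, Std-C, Std-E); (Std-E, Std-C, Std-D).

The pure Nash equilibria are (Std-D, Std-B, Std-D) and (Std-D, Std-C, Std-E) and (Std-E, Std-C, Std-D).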